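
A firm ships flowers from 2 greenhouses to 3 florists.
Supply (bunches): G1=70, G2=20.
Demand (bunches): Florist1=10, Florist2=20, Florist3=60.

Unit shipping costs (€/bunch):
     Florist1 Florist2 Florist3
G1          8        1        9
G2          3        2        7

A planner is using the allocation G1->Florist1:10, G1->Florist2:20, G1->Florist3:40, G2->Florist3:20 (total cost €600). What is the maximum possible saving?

30

Current plan cost = 10·8 + 20·1 + 40·9 + 20·7 = €600.
Optimal plan:
  G1→Florist2: 20 bunches
  G1→Florist3: 50 bunches
  G2→Florist1: 10 bunches
  G2→Florist3: 10 bunches
Optimal cost = €570.
Saving = 600 − 570 = €30.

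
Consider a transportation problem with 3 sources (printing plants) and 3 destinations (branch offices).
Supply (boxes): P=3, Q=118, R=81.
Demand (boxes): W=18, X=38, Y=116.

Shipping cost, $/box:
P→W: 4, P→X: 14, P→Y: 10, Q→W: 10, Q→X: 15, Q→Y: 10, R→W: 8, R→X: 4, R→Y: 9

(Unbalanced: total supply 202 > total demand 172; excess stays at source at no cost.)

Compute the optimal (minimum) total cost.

1416

Optimal allocation:
  P->W: 3 × $4 = $12
  Q->Y: 88 × $10 = $880
  R->W: 15 × $8 = $120
  R->X: 38 × $4 = $152
  R->Y: 28 × $9 = $252
Total = 12 + 880 + 120 + 152 + 252 = $1416.
(Supply check: P ships 3; Q ships 88; R ships 81.)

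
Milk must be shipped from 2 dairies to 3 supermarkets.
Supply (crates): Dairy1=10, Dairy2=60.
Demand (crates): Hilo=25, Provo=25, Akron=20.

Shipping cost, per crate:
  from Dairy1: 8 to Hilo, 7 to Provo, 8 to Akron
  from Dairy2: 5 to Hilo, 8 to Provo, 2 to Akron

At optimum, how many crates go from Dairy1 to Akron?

0

The minimum-cost plan:
  Dairy1->Provo: 10 × 7 = 70
  Dairy2->Hilo: 25 × 5 = 125
  Dairy2->Provo: 15 × 8 = 120
  Dairy2->Akron: 20 × 2 = 40
Total cost = 355.
The route Dairy1→Akron is not used.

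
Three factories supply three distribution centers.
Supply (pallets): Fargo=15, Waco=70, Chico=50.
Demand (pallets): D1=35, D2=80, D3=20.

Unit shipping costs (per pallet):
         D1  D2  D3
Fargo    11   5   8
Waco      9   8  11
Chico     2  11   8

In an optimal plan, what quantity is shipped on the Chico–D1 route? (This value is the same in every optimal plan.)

35

Optimal shipments:
  Fargo to D2: 10 × 5 = 50
  Fargo to D3: 5 × 8 = 40
  Waco to D2: 70 × 8 = 560
  Chico to D1: 35 × 2 = 70
  Chico to D3: 15 × 8 = 120
Total cost = 840.
So Chico→D1 carries 35 pallets.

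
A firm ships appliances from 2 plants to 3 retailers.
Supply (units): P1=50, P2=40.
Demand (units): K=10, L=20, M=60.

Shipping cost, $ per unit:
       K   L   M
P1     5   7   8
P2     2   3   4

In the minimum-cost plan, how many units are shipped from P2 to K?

Optimal shipments:
  P1 to K: 10 units
  P1 to L: 20 units
  P1 to M: 20 units
  P2 to M: 40 units
Total cost = $510.
The route P2→K is not used.

0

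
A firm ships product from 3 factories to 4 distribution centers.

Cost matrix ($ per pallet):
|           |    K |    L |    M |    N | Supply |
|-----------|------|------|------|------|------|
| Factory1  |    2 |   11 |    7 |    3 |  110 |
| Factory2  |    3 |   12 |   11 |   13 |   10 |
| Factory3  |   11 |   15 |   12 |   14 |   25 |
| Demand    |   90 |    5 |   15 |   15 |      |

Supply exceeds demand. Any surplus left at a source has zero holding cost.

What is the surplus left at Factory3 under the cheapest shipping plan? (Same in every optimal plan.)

Minimum-cost shipments:
  Factory1 to K: 80 × $2 = $160
  Factory1 to M: 15 × $7 = $105
  Factory1 to N: 15 × $3 = $45
  Factory2 to K: 10 × $3 = $30
  Factory3 to L: 5 × $15 = $75
Total cost = $415.
Factory3 ships 5 of its 25, leaving 20.

20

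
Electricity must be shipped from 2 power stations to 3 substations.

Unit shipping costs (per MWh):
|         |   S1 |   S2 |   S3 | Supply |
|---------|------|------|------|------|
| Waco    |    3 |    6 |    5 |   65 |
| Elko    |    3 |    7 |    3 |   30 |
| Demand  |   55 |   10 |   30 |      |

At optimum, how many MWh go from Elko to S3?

30

Solving gives:
  Waco->S1: 55 MWh
  Waco->S2: 10 MWh
  Elko->S3: 30 MWh
Total cost = 315.
So Elko→S3 carries 30 MWh.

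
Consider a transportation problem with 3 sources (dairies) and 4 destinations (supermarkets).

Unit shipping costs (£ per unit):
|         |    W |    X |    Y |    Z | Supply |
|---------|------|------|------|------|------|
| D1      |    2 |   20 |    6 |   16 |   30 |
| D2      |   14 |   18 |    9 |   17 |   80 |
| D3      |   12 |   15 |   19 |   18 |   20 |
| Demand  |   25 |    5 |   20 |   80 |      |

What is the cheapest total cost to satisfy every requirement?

One minimum-cost allocation:
  D1→W: 25 × £2 = £50
  D1→Y: 5 × £6 = £30
  D2→Y: 15 × £9 = £135
  D2→Z: 65 × £17 = £1105
  D3→X: 5 × £15 = £75
  D3→Z: 15 × £18 = £270
Total = 50 + 30 + 135 + 1105 + 75 + 270 = £1665.

1665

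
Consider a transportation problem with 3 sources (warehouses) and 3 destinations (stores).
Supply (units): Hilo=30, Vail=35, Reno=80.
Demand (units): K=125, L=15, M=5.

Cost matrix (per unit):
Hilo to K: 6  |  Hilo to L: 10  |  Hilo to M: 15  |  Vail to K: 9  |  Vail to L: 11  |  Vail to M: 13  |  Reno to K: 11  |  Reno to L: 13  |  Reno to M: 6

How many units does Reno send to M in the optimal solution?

Optimal shipments:
  Hilo→K: 30 × 6 = 180
  Vail→K: 35 × 9 = 315
  Reno→K: 60 × 11 = 660
  Reno→L: 15 × 13 = 195
  Reno→M: 5 × 6 = 30
Total cost = 1380.
So Reno→M carries 5 units.

5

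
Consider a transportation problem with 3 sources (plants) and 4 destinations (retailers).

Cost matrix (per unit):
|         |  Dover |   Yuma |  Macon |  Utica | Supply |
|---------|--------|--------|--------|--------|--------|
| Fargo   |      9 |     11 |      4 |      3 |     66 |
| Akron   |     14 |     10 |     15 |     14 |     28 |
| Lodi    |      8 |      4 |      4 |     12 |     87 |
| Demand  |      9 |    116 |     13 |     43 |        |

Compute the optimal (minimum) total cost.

An optimal shipping plan:
  Fargo–Dover: 9 × 9 = 81
  Fargo–Yuma: 1 × 11 = 11
  Fargo–Macon: 13 × 4 = 52
  Fargo–Utica: 43 × 3 = 129
  Akron–Yuma: 28 × 10 = 280
  Lodi–Yuma: 87 × 4 = 348
Total = 81 + 11 + 52 + 129 + 280 + 348 = 901.
(Supply check: Fargo ships 66; Akron ships 28; Lodi ships 87.)

901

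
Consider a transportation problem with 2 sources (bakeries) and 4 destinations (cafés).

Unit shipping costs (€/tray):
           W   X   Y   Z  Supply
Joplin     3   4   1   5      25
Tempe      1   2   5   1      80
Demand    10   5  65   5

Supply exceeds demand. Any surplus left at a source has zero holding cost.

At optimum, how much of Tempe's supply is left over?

An optimal plan:
  Joplin->Y: 25 × €1 = €25
  Tempe->W: 10 × €1 = €10
  Tempe->X: 5 × €2 = €10
  Tempe->Y: 40 × €5 = €200
  Tempe->Z: 5 × €1 = €5
Total cost = €250.
Tempe ships 60 of its 80, leaving 20.

20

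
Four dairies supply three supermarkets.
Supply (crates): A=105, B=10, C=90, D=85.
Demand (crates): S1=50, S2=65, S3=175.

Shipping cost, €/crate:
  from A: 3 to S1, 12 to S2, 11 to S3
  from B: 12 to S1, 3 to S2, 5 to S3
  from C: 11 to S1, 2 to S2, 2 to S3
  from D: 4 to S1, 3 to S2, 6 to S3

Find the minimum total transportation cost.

One minimum-cost allocation:
  A→S1: 50 × €3 = €150
  A→S3: 55 × €11 = €605
  B→S3: 10 × €5 = €50
  C→S3: 90 × €2 = €180
  D→S2: 65 × €3 = €195
  D→S3: 20 × €6 = €120
Total = 150 + 605 + 50 + 180 + 195 + 120 = €1300.
(Supply check: A ships 105; B ships 10; C ships 90; D ships 85.)

1300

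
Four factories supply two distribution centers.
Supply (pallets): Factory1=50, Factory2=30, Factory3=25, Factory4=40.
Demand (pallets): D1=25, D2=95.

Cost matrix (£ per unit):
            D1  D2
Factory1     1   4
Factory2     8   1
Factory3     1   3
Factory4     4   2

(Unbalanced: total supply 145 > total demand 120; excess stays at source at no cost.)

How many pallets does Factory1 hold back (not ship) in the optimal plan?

Minimum-cost shipments:
  Factory1–D1: 25 pallets
  Factory2–D2: 30 pallets
  Factory3–D2: 25 pallets
  Factory4–D2: 40 pallets
Total cost = £210.
Factory1 ships 25 of its 50, leaving 25.

25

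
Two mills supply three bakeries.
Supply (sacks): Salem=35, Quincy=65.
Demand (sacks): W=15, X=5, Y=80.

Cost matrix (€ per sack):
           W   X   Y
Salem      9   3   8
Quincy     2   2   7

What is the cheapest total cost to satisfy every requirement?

635

An optimal shipping plan:
  Salem->X: 5 × €3 = €15
  Salem->Y: 30 × €8 = €240
  Quincy->W: 15 × €2 = €30
  Quincy->Y: 50 × €7 = €350
Total = 15 + 240 + 30 + 350 = €635.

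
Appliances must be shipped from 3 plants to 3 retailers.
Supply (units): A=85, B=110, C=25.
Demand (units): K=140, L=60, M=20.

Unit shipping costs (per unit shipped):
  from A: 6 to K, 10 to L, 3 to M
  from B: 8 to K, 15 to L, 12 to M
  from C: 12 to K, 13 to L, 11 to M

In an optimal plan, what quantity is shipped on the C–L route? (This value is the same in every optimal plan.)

25

Solving gives:
  A→K: 30 × 6 = 180
  A→L: 35 × 10 = 350
  A→M: 20 × 3 = 60
  B→K: 110 × 8 = 880
  C→L: 25 × 13 = 325
Total cost = 1795.
So C→L carries 25 units.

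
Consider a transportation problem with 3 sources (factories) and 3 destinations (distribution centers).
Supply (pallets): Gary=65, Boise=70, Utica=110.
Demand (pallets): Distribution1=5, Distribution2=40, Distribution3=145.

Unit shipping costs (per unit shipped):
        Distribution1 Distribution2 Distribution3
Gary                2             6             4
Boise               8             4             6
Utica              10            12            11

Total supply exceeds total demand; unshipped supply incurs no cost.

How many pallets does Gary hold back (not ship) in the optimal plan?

An optimal plan:
  Gary->Distribution1: 5 × 2 = 10
  Gary->Distribution3: 60 × 4 = 240
  Boise->Distribution2: 40 × 4 = 160
  Boise->Distribution3: 30 × 6 = 180
  Utica->Distribution3: 55 × 11 = 605
Total cost = 1195.
Gary ships 65 of its 65, leaving 0.

0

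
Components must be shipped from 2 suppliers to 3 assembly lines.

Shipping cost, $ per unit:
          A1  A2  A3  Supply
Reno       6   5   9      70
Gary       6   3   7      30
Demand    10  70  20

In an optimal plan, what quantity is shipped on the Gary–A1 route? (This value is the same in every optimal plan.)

0

The minimum-cost plan:
  Reno to A1: 10 batches
  Reno to A2: 40 batches
  Reno to A3: 20 batches
  Gary to A2: 30 batches
Total cost = $530.
The route Gary→A1 is not used.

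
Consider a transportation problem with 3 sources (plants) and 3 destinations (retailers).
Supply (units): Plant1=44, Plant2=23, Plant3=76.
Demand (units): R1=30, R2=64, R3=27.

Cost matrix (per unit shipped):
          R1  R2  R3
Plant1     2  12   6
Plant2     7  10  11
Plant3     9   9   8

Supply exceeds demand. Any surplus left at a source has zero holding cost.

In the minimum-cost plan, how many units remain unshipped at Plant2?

Minimum-cost shipments:
  Plant1–R1: 30 units
  Plant1–R3: 14 units
  Plant2–R2: 1 units
  Plant3–R2: 63 units
  Plant3–R3: 13 units
Total cost = 825.
Plant2 ships 1 of its 23, leaving 22.

22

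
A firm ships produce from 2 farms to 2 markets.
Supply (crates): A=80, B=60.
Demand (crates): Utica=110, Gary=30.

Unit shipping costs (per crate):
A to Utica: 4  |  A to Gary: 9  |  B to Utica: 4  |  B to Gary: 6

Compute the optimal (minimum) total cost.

An optimal shipping plan:
  A to Utica: 80 × 4 = 320
  B to Utica: 30 × 4 = 120
  B to Gary: 30 × 6 = 180
Total = 320 + 120 + 180 = 620.

620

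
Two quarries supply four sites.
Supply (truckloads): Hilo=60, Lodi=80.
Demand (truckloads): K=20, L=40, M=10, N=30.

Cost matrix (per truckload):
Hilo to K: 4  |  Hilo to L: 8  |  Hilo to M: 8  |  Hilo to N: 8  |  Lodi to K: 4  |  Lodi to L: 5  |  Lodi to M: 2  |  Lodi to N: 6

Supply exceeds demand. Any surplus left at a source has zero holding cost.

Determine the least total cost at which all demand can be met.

A cheapest plan:
  Hilo->K: 20 × 4 = 80
  Lodi->L: 40 × 5 = 200
  Lodi->M: 10 × 2 = 20
  Lodi->N: 30 × 6 = 180
Total = 80 + 200 + 20 + 180 = 480.
(Supply check: Hilo ships 20; Lodi ships 80.)

480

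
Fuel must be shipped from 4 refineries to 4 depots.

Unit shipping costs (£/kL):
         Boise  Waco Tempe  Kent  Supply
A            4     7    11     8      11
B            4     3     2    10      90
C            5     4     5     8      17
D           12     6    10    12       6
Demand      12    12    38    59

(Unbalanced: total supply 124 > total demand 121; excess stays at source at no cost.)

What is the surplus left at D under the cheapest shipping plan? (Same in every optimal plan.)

An optimal plan:
  A→Kent: 11 kL
  B→Boise: 12 kL
  B→Waco: 12 kL
  B→Tempe: 38 kL
  B→Kent: 28 kL
  C→Kent: 17 kL
  D→Kent: 3 kL
Total cost = £700.
D ships 3 of its 6, leaving 3.

3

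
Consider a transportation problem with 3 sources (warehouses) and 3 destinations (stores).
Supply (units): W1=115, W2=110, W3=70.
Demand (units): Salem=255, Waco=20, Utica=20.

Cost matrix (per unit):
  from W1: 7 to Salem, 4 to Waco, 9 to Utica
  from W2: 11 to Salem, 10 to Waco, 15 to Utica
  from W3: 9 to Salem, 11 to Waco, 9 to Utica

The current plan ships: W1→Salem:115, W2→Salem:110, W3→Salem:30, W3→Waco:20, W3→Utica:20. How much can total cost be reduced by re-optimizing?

100

Current plan cost = 115·7 + 110·11 + 30·9 + 20·11 + 20·9 = 2685.
Optimal plan:
  W1 to Salem: 95 × 7 = 665
  W1 to Waco: 20 × 4 = 80
  W2 to Salem: 110 × 11 = 1210
  W3 to Salem: 50 × 9 = 450
  W3 to Utica: 20 × 9 = 180
Optimal cost = 2585.
Saving = 2685 − 2585 = 100.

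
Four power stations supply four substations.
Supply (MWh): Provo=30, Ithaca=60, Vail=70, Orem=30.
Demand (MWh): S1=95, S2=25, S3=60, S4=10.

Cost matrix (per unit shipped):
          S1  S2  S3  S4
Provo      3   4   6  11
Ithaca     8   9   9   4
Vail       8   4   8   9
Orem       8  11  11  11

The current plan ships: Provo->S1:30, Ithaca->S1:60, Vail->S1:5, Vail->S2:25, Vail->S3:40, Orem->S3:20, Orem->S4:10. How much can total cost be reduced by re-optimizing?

115

Current plan cost = 30·3 + 60·8 + 5·8 + 25·4 + 40·8 + 20·11 + 10·11 = 1360.
Optimal plan:
  Provo->S1: 30 MWh
  Ithaca->S1: 35 MWh
  Ithaca->S3: 15 MWh
  Ithaca->S4: 10 MWh
  Vail->S2: 25 MWh
  Vail->S3: 45 MWh
  Orem->S1: 30 MWh
Optimal cost = 1245.
Saving = 1360 − 1245 = 115.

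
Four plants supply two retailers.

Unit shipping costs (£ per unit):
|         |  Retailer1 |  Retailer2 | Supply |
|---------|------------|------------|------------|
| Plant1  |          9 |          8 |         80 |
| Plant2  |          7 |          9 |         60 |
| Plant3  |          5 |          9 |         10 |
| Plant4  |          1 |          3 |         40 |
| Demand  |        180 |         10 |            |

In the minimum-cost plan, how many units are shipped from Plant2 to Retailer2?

The minimum-cost plan:
  Plant1→Retailer1: 70 × £9 = £630
  Plant1→Retailer2: 10 × £8 = £80
  Plant2→Retailer1: 60 × £7 = £420
  Plant3→Retailer1: 10 × £5 = £50
  Plant4→Retailer1: 40 × £1 = £40
Total cost = £1220.
The route Plant2→Retailer2 is not used.

0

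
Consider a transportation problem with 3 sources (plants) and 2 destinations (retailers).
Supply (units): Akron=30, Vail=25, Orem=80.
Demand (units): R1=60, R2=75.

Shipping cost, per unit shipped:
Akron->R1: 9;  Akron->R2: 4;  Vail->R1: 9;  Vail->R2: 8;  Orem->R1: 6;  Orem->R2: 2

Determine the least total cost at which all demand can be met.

645

Optimal allocation:
  Akron→R2: 30 units
  Vail→R1: 25 units
  Orem→R1: 35 units
  Orem→R2: 45 units
Total cost = 645.
(Supply check: Akron ships 30; Vail ships 25; Orem ships 80.)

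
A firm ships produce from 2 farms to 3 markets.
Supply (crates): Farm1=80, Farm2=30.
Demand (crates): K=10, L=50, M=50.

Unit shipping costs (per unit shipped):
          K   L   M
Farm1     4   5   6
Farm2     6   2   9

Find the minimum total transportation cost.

Optimal allocation:
  Farm1->K: 10 × 4 = 40
  Farm1->L: 20 × 5 = 100
  Farm1->M: 50 × 6 = 300
  Farm2->L: 30 × 2 = 60
Total = 40 + 100 + 300 + 60 = 500.

500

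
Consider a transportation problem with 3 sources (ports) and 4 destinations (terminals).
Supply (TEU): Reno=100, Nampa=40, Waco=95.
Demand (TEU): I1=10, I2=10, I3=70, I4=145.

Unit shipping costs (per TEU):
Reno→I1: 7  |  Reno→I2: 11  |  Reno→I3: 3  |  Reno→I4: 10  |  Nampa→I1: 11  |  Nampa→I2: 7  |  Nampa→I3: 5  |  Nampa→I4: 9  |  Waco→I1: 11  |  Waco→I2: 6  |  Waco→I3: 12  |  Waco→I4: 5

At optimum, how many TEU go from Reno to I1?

Optimal shipments:
  Reno–I1: 10 × 7 = 70
  Reno–I3: 70 × 3 = 210
  Reno–I4: 20 × 10 = 200
  Nampa–I2: 10 × 7 = 70
  Nampa–I4: 30 × 9 = 270
  Waco–I4: 95 × 5 = 475
Total cost = 1295.
So Reno→I1 carries 10 TEU.

10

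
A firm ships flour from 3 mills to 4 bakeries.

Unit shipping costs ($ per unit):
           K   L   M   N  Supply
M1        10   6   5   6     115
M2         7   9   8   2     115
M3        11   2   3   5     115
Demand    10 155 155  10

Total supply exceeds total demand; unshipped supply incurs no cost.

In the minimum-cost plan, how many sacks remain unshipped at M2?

Minimum-cost shipments:
  M1 to M: 115 × $5 = $575
  M2 to K: 10 × $7 = $70
  M2 to L: 40 × $9 = $360
  M2 to M: 40 × $8 = $320
  M2 to N: 10 × $2 = $20
  M3 to L: 115 × $2 = $230
Total cost = $1575.
M2 ships 100 of its 115, leaving 15.

15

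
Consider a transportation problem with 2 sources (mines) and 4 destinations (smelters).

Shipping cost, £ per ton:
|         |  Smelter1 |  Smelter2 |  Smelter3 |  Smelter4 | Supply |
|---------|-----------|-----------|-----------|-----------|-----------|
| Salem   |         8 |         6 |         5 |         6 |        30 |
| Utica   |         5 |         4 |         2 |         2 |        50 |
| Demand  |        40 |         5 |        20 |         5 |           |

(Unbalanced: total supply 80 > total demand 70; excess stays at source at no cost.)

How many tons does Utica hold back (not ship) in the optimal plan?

0

Minimum-cost shipments:
  Salem->Smelter1: 15 × £8 = £120
  Salem->Smelter2: 5 × £6 = £30
  Utica->Smelter1: 25 × £5 = £125
  Utica->Smelter3: 20 × £2 = £40
  Utica->Smelter4: 5 × £2 = £10
Total cost = £325.
Utica ships 50 of its 50, leaving 0.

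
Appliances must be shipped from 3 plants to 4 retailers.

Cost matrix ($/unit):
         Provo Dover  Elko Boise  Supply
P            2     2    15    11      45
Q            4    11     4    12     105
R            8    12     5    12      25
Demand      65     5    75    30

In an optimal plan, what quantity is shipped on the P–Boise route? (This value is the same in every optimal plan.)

The minimum-cost plan:
  P to Provo: 40 units
  P to Dover: 5 units
  Q to Provo: 25 units
  Q to Elko: 75 units
  Q to Boise: 5 units
  R to Boise: 25 units
Total cost = $850.
The route P→Boise is not used.

0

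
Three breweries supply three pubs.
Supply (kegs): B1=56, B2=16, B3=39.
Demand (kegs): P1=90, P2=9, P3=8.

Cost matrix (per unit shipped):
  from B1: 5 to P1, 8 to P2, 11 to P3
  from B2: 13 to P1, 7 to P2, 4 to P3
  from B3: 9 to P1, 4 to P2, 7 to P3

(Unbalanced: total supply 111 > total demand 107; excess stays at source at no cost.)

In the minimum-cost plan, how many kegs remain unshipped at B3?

0

An optimal plan:
  B1→P1: 56 × 5 = 280
  B2→P2: 4 × 7 = 28
  B2→P3: 8 × 4 = 32
  B3→P1: 34 × 9 = 306
  B3→P2: 5 × 4 = 20
Total cost = 666.
B3 ships 39 of its 39, leaving 0.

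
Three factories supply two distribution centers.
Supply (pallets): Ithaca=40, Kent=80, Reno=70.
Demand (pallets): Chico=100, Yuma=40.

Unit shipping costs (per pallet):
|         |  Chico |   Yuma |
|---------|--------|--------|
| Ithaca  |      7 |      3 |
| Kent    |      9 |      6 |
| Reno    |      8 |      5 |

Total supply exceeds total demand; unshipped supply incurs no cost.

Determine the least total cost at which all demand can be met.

One minimum-cost allocation:
  Ithaca–Yuma: 40 pallets
  Kent–Chico: 30 pallets
  Reno–Chico: 70 pallets
Total cost = 950.

950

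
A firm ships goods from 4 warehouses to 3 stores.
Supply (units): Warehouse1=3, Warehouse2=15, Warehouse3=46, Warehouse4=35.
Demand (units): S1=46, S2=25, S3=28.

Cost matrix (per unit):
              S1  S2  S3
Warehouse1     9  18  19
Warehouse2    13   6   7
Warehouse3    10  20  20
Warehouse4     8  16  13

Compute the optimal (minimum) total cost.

An optimal shipping plan:
  Warehouse1 to S2: 3 × 18 = 54
  Warehouse2 to S2: 15 × 6 = 90
  Warehouse3 to S1: 46 × 10 = 460
  Warehouse4 to S2: 7 × 16 = 112
  Warehouse4 to S3: 28 × 13 = 364
Total = 54 + 90 + 460 + 112 + 364 = 1080.

1080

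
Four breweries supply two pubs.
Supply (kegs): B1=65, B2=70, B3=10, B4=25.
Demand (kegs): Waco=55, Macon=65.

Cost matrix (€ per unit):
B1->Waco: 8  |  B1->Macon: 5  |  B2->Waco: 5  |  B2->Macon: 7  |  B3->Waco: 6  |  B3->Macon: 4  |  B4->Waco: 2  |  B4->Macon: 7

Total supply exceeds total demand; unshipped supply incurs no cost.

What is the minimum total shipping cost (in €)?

Optimal allocation:
  B1→Macon: 55 × €5 = €275
  B2→Waco: 30 × €5 = €150
  B3→Macon: 10 × €4 = €40
  B4→Waco: 25 × €2 = €50
Total = 275 + 150 + 40 + 50 = €515.

515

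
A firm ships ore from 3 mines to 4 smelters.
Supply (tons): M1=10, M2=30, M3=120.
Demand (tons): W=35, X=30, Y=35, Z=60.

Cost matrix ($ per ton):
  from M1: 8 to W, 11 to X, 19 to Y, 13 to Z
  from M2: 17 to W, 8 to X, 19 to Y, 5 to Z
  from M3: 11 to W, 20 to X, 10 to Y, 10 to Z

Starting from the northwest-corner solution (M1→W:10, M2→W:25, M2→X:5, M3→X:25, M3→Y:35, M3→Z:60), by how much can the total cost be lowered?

Current plan cost = 10·8 + 25·17 + 5·8 + 25·20 + 35·10 + 60·10 = $1995.
Optimal plan:
  M1–W: 10 × $8 = $80
  M2–X: 30 × $8 = $240
  M3–W: 25 × $11 = $275
  M3–Y: 35 × $10 = $350
  M3–Z: 60 × $10 = $600
Optimal cost = $1545.
Saving = 1995 − 1545 = $450.

450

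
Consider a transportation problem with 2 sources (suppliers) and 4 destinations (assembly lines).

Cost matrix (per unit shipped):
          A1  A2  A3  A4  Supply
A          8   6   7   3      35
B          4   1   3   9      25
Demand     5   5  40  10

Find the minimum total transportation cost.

275

An optimal shipping plan:
  A→A1: 5 × 8 = 40
  A→A3: 20 × 7 = 140
  A→A4: 10 × 3 = 30
  B→A2: 5 × 1 = 5
  B→A3: 20 × 3 = 60
Total = 40 + 140 + 30 + 5 + 60 = 275.
(Supply check: A ships 35; B ships 25.)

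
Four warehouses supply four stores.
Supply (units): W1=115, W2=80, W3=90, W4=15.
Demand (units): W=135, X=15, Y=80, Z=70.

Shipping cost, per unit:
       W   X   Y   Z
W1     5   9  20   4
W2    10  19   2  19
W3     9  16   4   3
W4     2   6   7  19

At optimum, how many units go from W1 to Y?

Solving gives:
  W1–W: 100 units
  W1–X: 15 units
  W2–Y: 80 units
  W3–W: 20 units
  W3–Z: 70 units
  W4–W: 15 units
Total cost = 1215.
The route W1→Y is not used.

0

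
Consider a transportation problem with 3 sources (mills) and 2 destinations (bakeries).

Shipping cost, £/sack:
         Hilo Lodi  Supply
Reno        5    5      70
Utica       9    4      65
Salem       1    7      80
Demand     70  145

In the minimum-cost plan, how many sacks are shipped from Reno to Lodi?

Optimal shipments:
  Reno→Lodi: 70 sacks
  Utica→Lodi: 65 sacks
  Salem→Hilo: 70 sacks
  Salem→Lodi: 10 sacks
Total cost = £750.
So Reno→Lodi carries 70 sacks.

70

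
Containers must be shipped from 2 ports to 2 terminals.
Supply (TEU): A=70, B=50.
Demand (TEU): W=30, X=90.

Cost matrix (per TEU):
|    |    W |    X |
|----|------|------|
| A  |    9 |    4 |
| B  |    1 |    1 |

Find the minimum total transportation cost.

An optimal shipping plan:
  A to X: 70 × 4 = 280
  B to W: 30 × 1 = 30
  B to X: 20 × 1 = 20
Total = 280 + 30 + 20 = 330.
(Supply check: A ships 70; B ships 50.)

330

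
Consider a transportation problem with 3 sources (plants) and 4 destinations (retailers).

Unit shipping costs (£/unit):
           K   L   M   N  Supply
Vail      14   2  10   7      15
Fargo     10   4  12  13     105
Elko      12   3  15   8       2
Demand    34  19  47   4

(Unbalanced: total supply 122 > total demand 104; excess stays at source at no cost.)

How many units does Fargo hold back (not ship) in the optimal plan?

18

Minimum-cost shipments:
  Vail–M: 13 units
  Vail–N: 2 units
  Fargo–K: 34 units
  Fargo–L: 19 units
  Fargo–M: 34 units
  Elko–N: 2 units
Total cost = £984.
Fargo ships 87 of its 105, leaving 18.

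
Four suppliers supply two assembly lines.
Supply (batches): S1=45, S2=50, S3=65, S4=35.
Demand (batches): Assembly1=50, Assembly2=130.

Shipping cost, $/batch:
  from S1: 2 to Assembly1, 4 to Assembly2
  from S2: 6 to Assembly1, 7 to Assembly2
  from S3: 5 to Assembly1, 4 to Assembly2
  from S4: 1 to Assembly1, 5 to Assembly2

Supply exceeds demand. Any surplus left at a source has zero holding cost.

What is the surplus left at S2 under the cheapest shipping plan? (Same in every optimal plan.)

An optimal plan:
  S1->Assembly1: 15 batches
  S1->Assembly2: 30 batches
  S2->Assembly2: 35 batches
  S3->Assembly2: 65 batches
  S4->Assembly1: 35 batches
Total cost = $690.
S2 ships 35 of its 50, leaving 15.

15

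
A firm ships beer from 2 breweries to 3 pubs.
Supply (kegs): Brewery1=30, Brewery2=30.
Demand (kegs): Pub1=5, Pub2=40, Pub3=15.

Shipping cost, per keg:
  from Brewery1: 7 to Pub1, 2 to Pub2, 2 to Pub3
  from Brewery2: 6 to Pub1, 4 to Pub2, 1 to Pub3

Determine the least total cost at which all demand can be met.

Optimal allocation:
  Brewery1–Pub2: 30 × 2 = 60
  Brewery2–Pub1: 5 × 6 = 30
  Brewery2–Pub2: 10 × 4 = 40
  Brewery2–Pub3: 15 × 1 = 15
Total = 60 + 30 + 40 + 15 = 145.

145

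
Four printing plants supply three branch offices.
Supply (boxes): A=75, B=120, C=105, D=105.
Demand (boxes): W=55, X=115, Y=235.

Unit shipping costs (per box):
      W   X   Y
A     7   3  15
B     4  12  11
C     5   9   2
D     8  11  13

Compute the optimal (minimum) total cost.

2655

A cheapest plan:
  A–X: 75 × 3 = 225
  B–W: 55 × 4 = 220
  B–Y: 65 × 11 = 715
  C–Y: 105 × 2 = 210
  D–X: 40 × 11 = 440
  D–Y: 65 × 13 = 845
Total = 225 + 220 + 715 + 210 + 440 + 845 = 2655.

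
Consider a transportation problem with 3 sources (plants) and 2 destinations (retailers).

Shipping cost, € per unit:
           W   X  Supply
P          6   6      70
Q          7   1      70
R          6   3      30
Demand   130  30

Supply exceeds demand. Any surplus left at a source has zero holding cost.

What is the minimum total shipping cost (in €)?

Optimal allocation:
  P→W: 70 × €6 = €420
  Q→W: 30 × €7 = €210
  Q→X: 30 × €1 = €30
  R→W: 30 × €6 = €180
Total = 420 + 210 + 30 + 180 = €840.

840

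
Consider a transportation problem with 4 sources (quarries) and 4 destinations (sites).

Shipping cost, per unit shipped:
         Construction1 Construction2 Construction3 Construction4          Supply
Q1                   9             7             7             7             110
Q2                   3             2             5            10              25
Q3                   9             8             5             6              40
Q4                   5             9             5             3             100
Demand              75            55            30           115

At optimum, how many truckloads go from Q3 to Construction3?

Optimal shipments:
  Q1–Construction1: 50 × 9 = 450
  Q1–Construction2: 55 × 7 = 385
  Q1–Construction4: 5 × 7 = 35
  Q2–Construction1: 25 × 3 = 75
  Q3–Construction3: 30 × 5 = 150
  Q3–Construction4: 10 × 6 = 60
  Q4–Construction4: 100 × 3 = 300
Total cost = 1455.
So Q3→Construction3 carries 30 truckloads.

30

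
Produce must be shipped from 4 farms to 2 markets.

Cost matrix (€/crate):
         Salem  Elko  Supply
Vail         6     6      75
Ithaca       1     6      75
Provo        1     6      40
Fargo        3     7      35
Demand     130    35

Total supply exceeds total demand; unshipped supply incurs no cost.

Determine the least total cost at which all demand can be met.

A cheapest plan:
  Vail to Elko: 35 × €6 = €210
  Ithaca to Salem: 75 × €1 = €75
  Provo to Salem: 40 × €1 = €40
  Fargo to Salem: 15 × €3 = €45
Total = 210 + 75 + 40 + 45 = €370.

370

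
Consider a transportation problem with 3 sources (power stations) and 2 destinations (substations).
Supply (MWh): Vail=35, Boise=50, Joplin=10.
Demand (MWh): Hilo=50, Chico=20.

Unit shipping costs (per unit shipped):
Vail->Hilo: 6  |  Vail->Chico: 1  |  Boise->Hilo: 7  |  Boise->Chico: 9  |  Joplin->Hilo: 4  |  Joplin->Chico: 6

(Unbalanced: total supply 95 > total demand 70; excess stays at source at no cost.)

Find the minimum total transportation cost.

325

A cheapest plan:
  Vail->Hilo: 15 MWh
  Vail->Chico: 20 MWh
  Boise->Hilo: 25 MWh
  Joplin->Hilo: 10 MWh
Total cost = 325.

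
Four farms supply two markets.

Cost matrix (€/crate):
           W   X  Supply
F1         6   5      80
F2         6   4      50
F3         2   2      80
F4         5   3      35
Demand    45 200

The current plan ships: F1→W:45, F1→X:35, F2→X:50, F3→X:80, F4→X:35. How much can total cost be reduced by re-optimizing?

45

Current plan cost = 45·6 + 35·5 + 50·4 + 80·2 + 35·3 = €910.
Optimal plan:
  F1->X: 80 × €5 = €400
  F2->X: 50 × €4 = €200
  F3->W: 45 × €2 = €90
  F3->X: 35 × €2 = €70
  F4->X: 35 × €3 = €105
Optimal cost = €865.
Saving = 910 − 865 = €45.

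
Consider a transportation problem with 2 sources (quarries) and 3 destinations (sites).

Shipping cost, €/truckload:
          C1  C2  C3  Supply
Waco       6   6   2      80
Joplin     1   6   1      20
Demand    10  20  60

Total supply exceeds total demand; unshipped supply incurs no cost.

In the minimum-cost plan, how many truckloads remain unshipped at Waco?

10

Minimum-cost shipments:
  Waco–C2: 20 truckloads
  Waco–C3: 50 truckloads
  Joplin–C1: 10 truckloads
  Joplin–C3: 10 truckloads
Total cost = €240.
Waco ships 70 of its 80, leaving 10.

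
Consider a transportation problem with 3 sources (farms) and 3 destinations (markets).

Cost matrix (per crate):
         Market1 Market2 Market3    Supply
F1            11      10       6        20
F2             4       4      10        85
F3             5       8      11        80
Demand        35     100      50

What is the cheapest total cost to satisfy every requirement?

One minimum-cost allocation:
  F1→Market3: 20 × 6 = 120
  F2→Market2: 85 × 4 = 340
  F3→Market1: 35 × 5 = 175
  F3→Market2: 15 × 8 = 120
  F3→Market3: 30 × 11 = 330
Total = 120 + 340 + 175 + 120 + 330 = 1085.
(Supply check: F1 ships 20; F2 ships 85; F3 ships 80.)

1085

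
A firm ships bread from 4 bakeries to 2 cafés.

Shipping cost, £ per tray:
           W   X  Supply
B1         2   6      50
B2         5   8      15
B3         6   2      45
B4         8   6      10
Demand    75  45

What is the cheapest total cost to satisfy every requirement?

345

A cheapest plan:
  B1->W: 50 × £2 = £100
  B2->W: 15 × £5 = £75
  B3->X: 45 × £2 = £90
  B4->W: 10 × £8 = £80
Total = 100 + 75 + 90 + 80 = £345.
(Supply check: B1 ships 50; B2 ships 15; B3 ships 45; B4 ships 10.)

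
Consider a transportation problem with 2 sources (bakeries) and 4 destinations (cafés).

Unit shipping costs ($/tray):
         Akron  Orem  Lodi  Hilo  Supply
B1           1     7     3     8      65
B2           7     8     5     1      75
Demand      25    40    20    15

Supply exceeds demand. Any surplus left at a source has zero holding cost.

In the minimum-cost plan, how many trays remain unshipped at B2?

An optimal plan:
  B1 to Akron: 25 × $1 = $25
  B1 to Orem: 20 × $7 = $140
  B1 to Lodi: 20 × $3 = $60
  B2 to Orem: 20 × $8 = $160
  B2 to Hilo: 15 × $1 = $15
Total cost = $400.
B2 ships 35 of its 75, leaving 40.

40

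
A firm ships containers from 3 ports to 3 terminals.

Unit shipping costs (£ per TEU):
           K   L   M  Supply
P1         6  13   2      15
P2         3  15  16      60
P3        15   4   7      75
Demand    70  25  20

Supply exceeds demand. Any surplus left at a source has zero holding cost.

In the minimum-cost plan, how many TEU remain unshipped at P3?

35

An optimal plan:
  P1->K: 10 × £6 = £60
  P1->M: 5 × £2 = £10
  P2->K: 60 × £3 = £180
  P3->L: 25 × £4 = £100
  P3->M: 15 × £7 = £105
Total cost = £455.
P3 ships 40 of its 75, leaving 35.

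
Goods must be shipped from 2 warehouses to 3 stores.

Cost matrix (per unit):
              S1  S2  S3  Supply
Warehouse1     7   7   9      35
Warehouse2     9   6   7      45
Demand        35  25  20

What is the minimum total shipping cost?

535

One minimum-cost allocation:
  Warehouse1→S1: 35 units
  Warehouse2→S2: 25 units
  Warehouse2→S3: 20 units
Total cost = 535.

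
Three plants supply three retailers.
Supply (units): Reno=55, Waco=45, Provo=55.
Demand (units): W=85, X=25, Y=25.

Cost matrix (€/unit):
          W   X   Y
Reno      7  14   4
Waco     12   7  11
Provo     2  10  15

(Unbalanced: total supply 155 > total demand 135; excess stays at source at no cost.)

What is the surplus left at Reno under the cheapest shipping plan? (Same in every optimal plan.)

0

An optimal plan:
  Reno to W: 30 × €7 = €210
  Reno to Y: 25 × €4 = €100
  Waco to X: 25 × €7 = €175
  Provo to W: 55 × €2 = €110
Total cost = €595.
Reno ships 55 of its 55, leaving 0.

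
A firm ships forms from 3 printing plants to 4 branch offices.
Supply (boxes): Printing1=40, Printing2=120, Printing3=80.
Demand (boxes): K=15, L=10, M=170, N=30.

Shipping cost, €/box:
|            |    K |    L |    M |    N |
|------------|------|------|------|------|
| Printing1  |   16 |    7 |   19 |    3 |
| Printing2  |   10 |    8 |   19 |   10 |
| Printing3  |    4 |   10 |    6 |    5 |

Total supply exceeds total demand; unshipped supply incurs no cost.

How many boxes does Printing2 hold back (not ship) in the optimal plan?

15

An optimal plan:
  Printing1 to L: 10 boxes
  Printing1 to N: 30 boxes
  Printing2 to K: 15 boxes
  Printing2 to M: 90 boxes
  Printing3 to M: 80 boxes
Total cost = €2500.
Printing2 ships 105 of its 120, leaving 15.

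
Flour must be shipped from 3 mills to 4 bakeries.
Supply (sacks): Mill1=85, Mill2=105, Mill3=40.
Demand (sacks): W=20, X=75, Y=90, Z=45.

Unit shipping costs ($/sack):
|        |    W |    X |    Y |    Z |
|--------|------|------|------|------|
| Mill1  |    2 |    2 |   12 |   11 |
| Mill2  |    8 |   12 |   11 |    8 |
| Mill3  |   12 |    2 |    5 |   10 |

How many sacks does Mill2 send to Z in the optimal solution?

45

Solving gives:
  Mill1->W: 10 sacks
  Mill1->X: 75 sacks
  Mill2->W: 10 sacks
  Mill2->Y: 50 sacks
  Mill2->Z: 45 sacks
  Mill3->Y: 40 sacks
Total cost = $1360.
So Mill2→Z carries 45 sacks.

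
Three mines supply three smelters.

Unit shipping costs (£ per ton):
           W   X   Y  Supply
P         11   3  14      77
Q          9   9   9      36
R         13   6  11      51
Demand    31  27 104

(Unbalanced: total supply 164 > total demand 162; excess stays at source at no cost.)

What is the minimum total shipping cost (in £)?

A cheapest plan:
  P–W: 31 tons
  P–X: 27 tons
  P–Y: 17 tons
  Q–Y: 36 tons
  R–Y: 51 tons
Total cost = £1545.

1545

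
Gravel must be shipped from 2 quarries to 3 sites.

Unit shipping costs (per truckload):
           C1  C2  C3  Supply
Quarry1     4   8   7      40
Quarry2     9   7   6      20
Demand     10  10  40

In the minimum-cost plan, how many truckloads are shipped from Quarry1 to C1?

The minimum-cost plan:
  Quarry1->C1: 10 × 4 = 40
  Quarry1->C2: 10 × 8 = 80
  Quarry1->C3: 20 × 7 = 140
  Quarry2->C3: 20 × 6 = 120
Total cost = 380.
So Quarry1→C1 carries 10 truckloads.

10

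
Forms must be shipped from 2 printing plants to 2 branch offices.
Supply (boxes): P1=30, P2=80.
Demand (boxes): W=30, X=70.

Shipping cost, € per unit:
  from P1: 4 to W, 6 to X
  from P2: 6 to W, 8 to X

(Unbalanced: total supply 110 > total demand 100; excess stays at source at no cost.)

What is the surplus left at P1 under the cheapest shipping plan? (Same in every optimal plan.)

0

Minimum-cost shipments:
  P1→X: 30 boxes
  P2→W: 30 boxes
  P2→X: 40 boxes
Total cost = €680.
P1 ships 30 of its 30, leaving 0.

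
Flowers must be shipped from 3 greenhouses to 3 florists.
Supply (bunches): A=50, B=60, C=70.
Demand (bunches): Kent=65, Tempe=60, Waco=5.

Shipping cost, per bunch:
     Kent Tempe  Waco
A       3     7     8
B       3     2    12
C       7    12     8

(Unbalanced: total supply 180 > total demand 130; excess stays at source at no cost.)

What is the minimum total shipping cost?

An optimal shipping plan:
  A to Kent: 50 × 3 = 150
  B to Tempe: 60 × 2 = 120
  C to Kent: 15 × 7 = 105
  C to Waco: 5 × 8 = 40
Total = 150 + 120 + 105 + 40 = 415.
(Supply check: A ships 50; B ships 60; C ships 20.)

415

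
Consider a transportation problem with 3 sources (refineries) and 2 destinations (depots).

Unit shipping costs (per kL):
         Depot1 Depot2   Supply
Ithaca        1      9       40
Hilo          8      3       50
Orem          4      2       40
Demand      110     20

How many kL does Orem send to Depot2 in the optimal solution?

The minimum-cost plan:
  Ithaca→Depot1: 40 × 1 = 40
  Hilo→Depot1: 30 × 8 = 240
  Hilo→Depot2: 20 × 3 = 60
  Orem→Depot1: 40 × 4 = 160
Total cost = 500.
The route Orem→Depot2 is not used.

0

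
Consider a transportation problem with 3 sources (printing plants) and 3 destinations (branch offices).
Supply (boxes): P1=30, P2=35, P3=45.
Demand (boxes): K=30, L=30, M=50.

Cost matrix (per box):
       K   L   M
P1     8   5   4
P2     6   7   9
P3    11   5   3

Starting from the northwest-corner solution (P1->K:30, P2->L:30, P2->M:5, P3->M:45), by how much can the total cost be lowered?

Current plan cost = 30·8 + 30·7 + 5·9 + 45·3 = 630.
Optimal plan:
  P1–L: 25 × 5 = 125
  P1–M: 5 × 4 = 20
  P2–K: 30 × 6 = 180
  P2–L: 5 × 7 = 35
  P3–M: 45 × 3 = 135
Optimal cost = 495.
Saving = 630 − 495 = 135.

135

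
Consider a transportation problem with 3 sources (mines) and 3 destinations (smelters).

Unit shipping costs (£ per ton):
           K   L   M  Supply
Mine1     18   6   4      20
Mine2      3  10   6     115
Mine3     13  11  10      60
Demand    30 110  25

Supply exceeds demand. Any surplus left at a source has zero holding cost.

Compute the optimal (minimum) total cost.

Optimal allocation:
  Mine1->L: 20 tons
  Mine2->K: 30 tons
  Mine2->L: 60 tons
  Mine2->M: 25 tons
  Mine3->L: 30 tons
Total cost = £1290.
(Supply check: Mine1 ships 20; Mine2 ships 115; Mine3 ships 30.)

1290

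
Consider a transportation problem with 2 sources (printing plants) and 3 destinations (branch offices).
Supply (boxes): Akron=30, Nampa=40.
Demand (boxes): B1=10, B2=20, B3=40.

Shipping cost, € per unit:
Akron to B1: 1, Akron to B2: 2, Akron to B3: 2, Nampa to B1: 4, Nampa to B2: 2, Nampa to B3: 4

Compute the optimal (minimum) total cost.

170

A cheapest plan:
  Akron to B1: 10 × €1 = €10
  Akron to B3: 20 × €2 = €40
  Nampa to B2: 20 × €2 = €40
  Nampa to B3: 20 × €4 = €80
Total = 10 + 40 + 40 + 80 = €170.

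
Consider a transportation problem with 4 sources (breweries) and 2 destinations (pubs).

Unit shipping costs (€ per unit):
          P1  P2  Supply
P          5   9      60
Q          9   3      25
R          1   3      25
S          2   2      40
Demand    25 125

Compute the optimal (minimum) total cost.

670

Optimal allocation:
  P->P1: 25 kegs
  P->P2: 35 kegs
  Q->P2: 25 kegs
  R->P2: 25 kegs
  S->P2: 40 kegs
Total cost = €670.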